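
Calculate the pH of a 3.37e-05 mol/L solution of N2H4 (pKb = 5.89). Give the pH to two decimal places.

N2H4 + H2O ⇌ N2H5+ + OH-
Kb = 10^(−5.89) = 1.29 × 10^-6
Kb = x²/(3.37e-05 − x) = 1.29 × 10^-6
x is not negligible relative to C₀; solve x² + 1.29e-06·x − 4.35e-11 = 0.
x = (−Kb + √(Kb² + 4·Kb·C₀))/2 = 5.98 × 10^-6 M
pOH = −log(5.98 × 10^-6) = 5.22; pH = 14.00 − 5.22 = 8.78

pH = 8.78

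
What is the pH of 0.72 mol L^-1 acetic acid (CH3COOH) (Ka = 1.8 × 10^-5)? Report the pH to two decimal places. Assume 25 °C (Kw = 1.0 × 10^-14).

pH = 2.44

CH3COOH ⇌ CH3COO- + H+
Ka = [H+]²/(0.72 − [H+]) = 1.8 × 10^-5
Neglecting [H+] in the denominator: [H+] = √(1.8 × 10^-5 × 0.72) = 3.60 × 10^-3 M
([H+]/C₀ = 0.5% < 5%, so the approximation holds.)
pH = −log(3.60 × 10^-3) = 2.44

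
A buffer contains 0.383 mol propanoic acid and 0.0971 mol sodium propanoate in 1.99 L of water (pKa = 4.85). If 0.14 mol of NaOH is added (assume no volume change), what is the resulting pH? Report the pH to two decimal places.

pH = 4.84

OH- converts CH3CH2COOH to CH3CH2COO-: CH3CH2COOH → 0.243 mol, CH3CH2COO- → 0.237 mol.
Henderson–Hasselbalch with mole ratio 0.237/0.243: pH = 4.85 + (-0.011)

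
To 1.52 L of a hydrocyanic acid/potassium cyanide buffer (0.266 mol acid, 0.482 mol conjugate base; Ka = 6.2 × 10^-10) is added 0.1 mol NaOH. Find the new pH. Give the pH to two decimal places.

OH- converts HCN to CN-: HCN → 0.166 mol, CN- → 0.582 mol.
pKa = −log(6.2 × 10^-10) = 9.208
pH = pKa + log(n_CN-/n_HCN) = 9.208 + log(0.582/0.166) = 9.208 + (+0.545)

pH = 9.75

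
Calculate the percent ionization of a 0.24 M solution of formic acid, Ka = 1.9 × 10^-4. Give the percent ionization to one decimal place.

HCOOH ⇌ HCOO- + H+; let x = [H+] at equilibrium.
x ≈ √(Ka·C₀) = √(1.9 × 10^-4 × 0.24) = 6.75 × 10^-3 M
% ionization = x/C₀ × 100% = 6.75 × 10^-3/0.24 × 100% = 2.8%

2.8%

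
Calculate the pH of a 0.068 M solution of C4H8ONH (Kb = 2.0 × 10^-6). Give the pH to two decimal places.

C4H8ONH + H2O ⇌ C4H8ONH2+ + OH-
Kb = x²/(0.068 − x) = 2.0 × 10^-6
Assume x ≪ 0.068: x ≈ √(2.0 × 10^-6 × 0.068) = 3.69 × 10^-4 M
Check: 0.54% ionized — well under 5%, approximation valid.
pOH = −log(3.69 × 10^-4) = 3.43; pH = 14.00 − 3.43 = 10.57

pH = 10.57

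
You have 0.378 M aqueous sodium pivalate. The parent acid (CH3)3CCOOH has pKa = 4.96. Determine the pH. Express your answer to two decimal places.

(CH3)3CCOO- is the conjugate base of the weak acid (CH3)3CCOOH.
Ka = 10^(−4.96) = 1.10 × 10^-5
Kb = Kw/Ka = 1.0×10^-14 / 1.10 × 10^-5 = 9.09 × 10^-10
Kb = [OH-]²/(0.378 − [OH-]) = 9.09 × 10^-10
Neglecting [OH-] in the denominator: [OH-] = √(9.09 × 10^-10 × 0.378) = 1.85 × 10^-5 M
([OH-]/C₀ = 0.0049% < 5%, so the approximation holds.)
pOH = 4.73, so pH = 14.00 − pOH = 9.27

pH = 9.27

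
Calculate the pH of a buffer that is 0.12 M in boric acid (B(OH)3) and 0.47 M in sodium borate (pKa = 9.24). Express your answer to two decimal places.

pH = pKa + log([A⁻]/[HA]) = 9.24 + log(0.47/0.12)
pH = 9.24 + (+0.593) = 9.83

pH = 9.83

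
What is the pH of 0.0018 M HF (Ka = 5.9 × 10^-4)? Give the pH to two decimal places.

HF ⇌ F- + H+
Let x = [H+] at equilibrium. Ka = x²/(0.0018 − x).
x is not negligible relative to C₀; solve x² + 0.00059·x − 1.06e-06 = 0.
x = (−Ka + √(Ka² + 4·Ka·C₀))/2 = 7.77 × 10^-4 M
pH = −log[H+] = −log(7.77 × 10^-4) = 3.11

pH = 3.11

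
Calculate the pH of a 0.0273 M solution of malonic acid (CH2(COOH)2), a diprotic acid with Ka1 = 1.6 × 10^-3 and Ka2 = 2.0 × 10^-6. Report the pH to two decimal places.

Ka1 ≫ Ka2, so treat the first dissociation as the only significant source of H+.
Ka1 = x²/(0.0273 − x) = 1.6 × 10^-3
Solving the quadratic: x = (−Ka1 + √(Ka1² + 4·Ka1·C₀))/2 = 5.86 × 10^-3 M
pH = −log(5.86 × 10^-3) = 2.23

pH = 2.23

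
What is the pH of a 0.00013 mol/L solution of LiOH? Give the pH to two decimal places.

pH = 10.11

LiOH is a strong base; [OH-] = 0.00013 M.
pOH = -log(0.00013) = 3.89
pH = 14.00 - 3.89 = 10.11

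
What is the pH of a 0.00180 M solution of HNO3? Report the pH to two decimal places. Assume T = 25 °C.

HNO3 is a strong acid and dissociates completely, so [H+] = 0.00180 M.
pH = -log(0.0018) = 2.74

pH = 2.74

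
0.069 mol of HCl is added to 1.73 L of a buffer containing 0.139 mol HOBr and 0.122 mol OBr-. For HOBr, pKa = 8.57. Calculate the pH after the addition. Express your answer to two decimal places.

After neutralization: n(HOBr) = 0.208 mol, n(OBr-) = 0.053 mol.
Henderson–Hasselbalch with mole ratio 0.053/0.208: pH = 8.57 + (-0.594)

pH = 7.98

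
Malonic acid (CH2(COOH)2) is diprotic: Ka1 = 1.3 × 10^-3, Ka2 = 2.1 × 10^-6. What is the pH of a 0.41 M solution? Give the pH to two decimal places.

pH = 1.65

Ka1 ≫ Ka2, so treat the first dissociation as the only significant source of H+.
Ka1 = x²/(0.41 − x) = 1.3 × 10^-3
Solving the quadratic: x = (−Ka1 + √(Ka1² + 4·Ka1·C₀))/2 = 2.24 × 10^-2 M
pH = −log(2.24 × 10^-2) = 1.65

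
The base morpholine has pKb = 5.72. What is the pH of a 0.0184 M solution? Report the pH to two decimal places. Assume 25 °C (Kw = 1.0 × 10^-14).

pH = 10.27

C4H8ONH + H2O ⇌ C4H8ONH2+ + OH-
Kb = 10^(−5.72) = 1.91 × 10^-6
Kb = [OH-]²/(0.0184 − [OH-]) = 1.91 × 10^-6
Assume [OH-] ≪ 0.0184: [OH-] ≈ √(1.91 × 10^-6 × 0.0184) = 1.87 × 10^-4 M
Check: 1% ionized — well under 5%, approximation valid.
pOH = 3.73, so pH = 14.00 − pOH = 10.27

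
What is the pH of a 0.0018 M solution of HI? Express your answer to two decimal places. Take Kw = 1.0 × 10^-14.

pH = 2.74

HI is a strong acid and dissociates completely, so [H+] = 0.0018 M.
pH = -log(0.0018) = 2.74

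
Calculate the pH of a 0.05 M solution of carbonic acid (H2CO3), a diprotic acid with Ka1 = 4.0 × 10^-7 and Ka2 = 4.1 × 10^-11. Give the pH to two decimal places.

pH = 3.85

Ka1 ≫ Ka2, so treat the first dissociation as the only significant source of H+.
Ka1 = x²/(0.05 − x) = 4.0 × 10^-7
x ≈ √(4.0 × 10^-7 × 0.05) = 1.41 × 10^-4 M
pH = −log(1.41 × 10^-4) = 3.85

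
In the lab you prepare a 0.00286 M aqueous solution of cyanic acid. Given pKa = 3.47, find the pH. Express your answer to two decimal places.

HOCN ⇌ OCN- + H+
Ka = 10^(−3.47) = 3.39 × 10^-4
From the ICE table, Ka = [H+]²/(0.00286 − [H+]) = 3.39 × 10^-4.
[H+] is not negligible relative to C₀; solve [H+]² + 0.000339·[H+] − 9.7e-07 = 0.
[H+] = [−0.000339 + √(0.000339² + 3.88e-06)]/2 = 8.30 × 10^-4 M
pH = −log[H+] = −log(8.30 × 10^-4) = 3.08

pH = 3.08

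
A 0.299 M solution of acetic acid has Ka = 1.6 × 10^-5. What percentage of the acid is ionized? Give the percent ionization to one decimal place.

0.7%

CH3COOH ⇌ CH3COO- + H+; let x = [H+] at equilibrium.
x ≈ √(Ka·C₀) = √(1.6 × 10^-5 × 0.299) = 2.19 × 10^-3 M
% ionization = x/C₀ × 100% = 2.19 × 10^-3/0.299 × 100% = 0.7%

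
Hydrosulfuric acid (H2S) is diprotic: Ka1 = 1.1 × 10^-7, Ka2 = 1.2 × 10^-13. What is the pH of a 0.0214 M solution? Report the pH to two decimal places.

Ka1 ≫ Ka2, so treat the first dissociation as the only significant source of H+.
Ka1 = x²/(0.0214 − x) = 1.1 × 10^-7
x ≈ √(1.1 × 10^-7 × 0.0214) = 4.85 × 10^-5 M
pH = −log(4.85 × 10^-5) = 4.31

pH = 4.31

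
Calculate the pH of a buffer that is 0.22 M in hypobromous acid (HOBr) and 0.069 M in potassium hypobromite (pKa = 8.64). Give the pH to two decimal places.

pH = pKa + log([A⁻]/[HA]) = 8.64 + log(0.069/0.22)
pH = 8.64 + (-0.504) = 8.14

pH = 8.14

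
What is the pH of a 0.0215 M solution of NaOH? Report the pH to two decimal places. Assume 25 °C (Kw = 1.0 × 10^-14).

pH = 12.33

NaOH is a strong base; [OH-] = 0.0215 M.
pOH = -log(0.0215) = 1.67
pH = 14.00 - 1.67 = 12.33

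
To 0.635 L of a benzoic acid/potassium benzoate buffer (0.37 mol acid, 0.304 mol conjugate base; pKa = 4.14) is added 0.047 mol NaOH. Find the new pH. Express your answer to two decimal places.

OH- converts C6H5COOH to C6H5COO-: C6H5COOH → 0.323 mol, C6H5COO- → 0.351 mol.
pH = pKa + log(n_C6H5COO-/n_C6H5COOH) = 4.14 + log(0.351/0.323) = 4.14 + (+0.036)

pH = 4.18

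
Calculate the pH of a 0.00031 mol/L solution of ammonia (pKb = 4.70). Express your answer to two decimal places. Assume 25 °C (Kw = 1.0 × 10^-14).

pH = 9.84

NH3 + H2O ⇌ NH4+ + OH-
Kb = 10^(−4.70) = 2.00 × 10^-5
Let x = [OH-] at equilibrium. Kb = x²/(0.00031 − x).
The 5% rule fails; solving x² + Kb·x − Kb·C₀ = 0 exactly:
x = (−Kb + √(Kb² + 4·Kb·C₀))/2 = 6.94 × 10^-5 M
pOH = −log(6.94 × 10^-5) = 4.16; pH = 14.00 − 4.16 = 9.84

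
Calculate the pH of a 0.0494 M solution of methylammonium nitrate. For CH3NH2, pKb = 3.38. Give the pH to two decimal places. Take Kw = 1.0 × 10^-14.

pH = 5.96

CH3NH3+ is the conjugate acid of the weak base CH3NH2.
Kb = 10^(−3.38) = 4.17 × 10^-4
Ka = Kw/Kb = 1.0×10^-14 / 4.17 × 10^-4 = 2.40 × 10^-11
Ka = x²/(0.0494 − x) = 2.40 × 10^-11
Assume x ≪ 0.0494: x ≈ √(2.40 × 10^-11 × 0.0494) = 1.09 × 10^-6 M
Check: 0.0022% ionized — well under 5%, approximation valid.
pH = −log[H+] = −log(1.09 × 10^-6) = 5.96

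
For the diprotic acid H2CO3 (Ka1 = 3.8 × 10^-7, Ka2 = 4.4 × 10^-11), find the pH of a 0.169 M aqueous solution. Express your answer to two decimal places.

pH = 3.60

Ka1 ≫ Ka2, so treat the first dissociation as the only significant source of H+.
Ka1 = x²/(0.169 − x) = 3.8 × 10^-7
x ≈ √(3.8 × 10^-7 × 0.169) = 2.53 × 10^-4 M
pH = −log(2.53 × 10^-4) = 3.60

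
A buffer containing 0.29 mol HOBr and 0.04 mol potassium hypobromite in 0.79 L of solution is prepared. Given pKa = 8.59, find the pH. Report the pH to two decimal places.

pH = 7.73

Using pH = pKa + log([base]/[acid]) with [base]/[acid] = 0.04/0.29:
pH = 8.59 + (-0.860) = 7.73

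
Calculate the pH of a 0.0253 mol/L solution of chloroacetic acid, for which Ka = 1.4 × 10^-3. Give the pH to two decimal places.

ClCH2COOH ⇌ ClCH2COO- + H+
Ka = x²/(0.0253 − x) = 1.4 × 10^-3
Here C₀/Ka ≈ 18.1, so the small-x approximation fails. Use the quadratic:
x = (−Ka + √(Ka² + 4·Ka·C₀))/2 = 5.29 × 10^-3 M
pH = −log(5.29 × 10^-3) = 2.28

pH = 2.28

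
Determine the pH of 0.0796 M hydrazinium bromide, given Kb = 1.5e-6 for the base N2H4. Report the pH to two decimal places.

N2H5+ is the conjugate acid of the weak base N2H4.
Ka = Kw/Kb = 1.0×10^-14 / 1.5 × 10^-6 = 6.67 × 10^-9
Let x = [H+] at equilibrium. Ka = x²/(0.0796 − x).
Neglecting x in the denominator: x = √(6.67 × 10^-9 × 0.0796) = 2.30 × 10^-5 M
pH = −log[H+] = −log(2.30 × 10^-5) = 4.64

pH = 4.64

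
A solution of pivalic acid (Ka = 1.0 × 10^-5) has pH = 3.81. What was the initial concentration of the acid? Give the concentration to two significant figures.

[H+] = 10^(-3.81) = 1.55 × 10^-4 M = x
Ka = x²/(C₀ − x) ⇒ C₀ = x + x²/Ka
C₀ = 1.55 × 10^-4 + (1.55 × 10^-4)²/(1.0 × 10^-5) = 2.56 × 10^-3 M

C₀ = 2.6 × 10^-3 M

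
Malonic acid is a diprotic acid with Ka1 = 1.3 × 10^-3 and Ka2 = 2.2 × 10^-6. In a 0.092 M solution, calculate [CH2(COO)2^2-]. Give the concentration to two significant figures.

2.2 × 10^-6 M

First ionization gives [H+] ≈ [CH2(COOH)COO-] = 1.03 × 10^-2 M.
Second step: Ka2 = [H+][CH2(COO)2^2-]/[CH2(COOH)COO-] ≈ [CH2(COO)2^2-] (since [H+] ≈ [CH2(COOH)COO-]).
So [CH2(COO)2^2-] ≈ Ka2.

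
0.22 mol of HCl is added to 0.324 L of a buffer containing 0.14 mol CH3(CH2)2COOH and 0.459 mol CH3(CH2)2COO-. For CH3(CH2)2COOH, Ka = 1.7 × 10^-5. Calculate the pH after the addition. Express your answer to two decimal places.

pH = 4.59

After neutralization: n(CH3(CH2)2COOH) = 0.36 mol, n(CH3(CH2)2COO-) = 0.239 mol.
pKa = −log(1.7 × 10^-5) = 4.770
pH = pKa + log([A⁻]/[HA]) = 4.770 + log(0.239/0.36) = 4.770 -0.178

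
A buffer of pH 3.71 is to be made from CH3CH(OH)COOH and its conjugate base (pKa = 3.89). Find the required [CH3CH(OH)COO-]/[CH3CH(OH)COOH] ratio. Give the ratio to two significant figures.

ratio = 0.66

pH = pKa + log(r) ⇒ log(r) = 3.71 − 3.89 = -0.18
r = [CH3CH(OH)COO-]/[CH3CH(OH)COOH] = 10^(-0.18) = 0.661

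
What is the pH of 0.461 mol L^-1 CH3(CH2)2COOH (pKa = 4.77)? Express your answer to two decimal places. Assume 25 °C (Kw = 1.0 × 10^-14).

CH3(CH2)2COOH ⇌ CH3(CH2)2COO- + H+
Ka = 10^(−4.77) = 1.70 × 10^-5
From the ICE table, Ka = x²/(0.461 − x) = 1.70 × 10^-5.
Since Ka ≪ C₀, x ≈ √(Ka·C₀) = 2.80 × 10^-3 M.
Check: 0.61% ionized — well under 5%, approximation valid.
pH = −log[H+] = −log(2.80 × 10^-3) = 2.55

pH = 2.55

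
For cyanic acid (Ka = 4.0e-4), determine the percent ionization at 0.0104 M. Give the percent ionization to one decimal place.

HOCN ⇌ OCN- + H+; let x = [H+] at equilibrium.
Ka = x²/(C₀ − x); solving the quadratic gives x = 1.85 × 10^-3 M.
Fraction ionized = 1.85 × 10^-3 / 0.0104 = 0.1779 → 17.8%

17.8%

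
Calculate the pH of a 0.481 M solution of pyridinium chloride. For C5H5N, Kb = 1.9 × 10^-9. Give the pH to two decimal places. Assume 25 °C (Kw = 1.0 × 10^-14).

C5H5NH+ is the conjugate acid of the weak base C5H5N.
Ka = Kw/Kb = 1.0×10^-14 / 1.9 × 10^-9 = 5.26 × 10^-6
Ka = [H+]²/(0.481 − [H+]) = 5.26 × 10^-6
Since Ka ≪ C₀, [H+] ≈ √(Ka·C₀) = 1.59 × 10^-3 M.
([H+]/C₀ = 0.33% < 5%, so the approximation holds.)
pH = −log[H+] = −log(1.59 × 10^-3) = 2.80

pH = 2.80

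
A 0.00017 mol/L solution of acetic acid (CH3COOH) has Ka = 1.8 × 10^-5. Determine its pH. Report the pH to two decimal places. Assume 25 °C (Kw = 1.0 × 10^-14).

pH = 4.33

CH3COOH ⇌ CH3COO- + H+
Let x = [H+] at equilibrium. Ka = x²/(0.00017 − x).
Here C₀/Ka ≈ 9.44, so the small-x approximation fails. Use the quadratic:
x = [−1.8e-05 + √(1.8e-05² + 1.22e-08)]/2 = 4.70 × 10^-5 M
pH = −log[H+] = −log(4.70 × 10^-5) = 4.33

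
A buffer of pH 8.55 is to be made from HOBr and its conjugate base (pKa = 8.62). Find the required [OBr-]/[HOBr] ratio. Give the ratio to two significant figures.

ratio = 0.85

pH = pKa + log(r) ⇒ log(r) = 8.55 − 8.62 = -0.07
r = [OBr-]/[HOBr] = 10^(-0.07) = 0.851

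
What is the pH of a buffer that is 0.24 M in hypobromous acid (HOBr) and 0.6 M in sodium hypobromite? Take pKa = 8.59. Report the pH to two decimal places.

Henderson–Hasselbalch: pH = pKa + log([OBr-]/[HOBr]) = 8.59 + log(0.6/0.24)
pH = 8.59 + (+0.398) = 8.99

pH = 8.99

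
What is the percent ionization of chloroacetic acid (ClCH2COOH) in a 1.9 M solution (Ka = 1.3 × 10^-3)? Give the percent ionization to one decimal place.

2.6%

ClCH2COOH ⇌ ClCH2COO- + H+; let x = [H+] at equilibrium.
x ≈ √(Ka·C₀) = √(1.3 × 10^-3 × 1.9) = 4.97 × 10^-2 M
% ionization = x/C₀ × 100% = 4.97 × 10^-2/1.9 × 100% = 2.6%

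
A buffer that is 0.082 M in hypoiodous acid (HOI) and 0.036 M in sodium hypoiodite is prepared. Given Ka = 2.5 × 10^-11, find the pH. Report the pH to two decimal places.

pKa = −log(2.5 × 10^-11) = 10.602
pH = pKa + log([A⁻]/[HA]) = 10.602 + log(0.036/0.082)
pH = 10.602 + (-0.358) = 10.24

pH = 10.24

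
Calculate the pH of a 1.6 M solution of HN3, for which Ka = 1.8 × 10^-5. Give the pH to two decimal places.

pH = 2.27

HN3 ⇌ N3- + H+
From the ICE table, Ka = [H+]²/(1.6 − [H+]) = 1.8 × 10^-5.
Since Ka ≪ C₀, [H+] ≈ √(Ka·C₀) = 5.37 × 10^-3 M.
pH = −log(5.37 × 10^-3) = 2.27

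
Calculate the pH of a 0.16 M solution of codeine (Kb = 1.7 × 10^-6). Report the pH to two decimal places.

pH = 10.72

C18H21NO3 + H2O ⇌ C18H22NO3+ + OH-
Let x = [OH-] at equilibrium. Kb = x²/(0.16 − x).
Assume x ≪ 0.16: x ≈ √(1.7 × 10^-6 × 0.16) = 5.22 × 10^-4 M
pOH = 3.28, so pH = 14.00 − pOH = 10.72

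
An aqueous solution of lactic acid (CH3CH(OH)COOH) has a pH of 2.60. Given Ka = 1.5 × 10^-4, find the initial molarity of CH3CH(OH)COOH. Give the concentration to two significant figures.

C₀ = 4.5 × 10^-2 M

[H+] = 10^(-2.60) = 2.51 × 10^-3 M = x
Ka = x²/(C₀ − x) ⇒ C₀ = x + x²/Ka
C₀ = 2.51 × 10^-3 + (2.51 × 10^-3)²/(1.5 × 10^-4) = 4.45 × 10^-2 M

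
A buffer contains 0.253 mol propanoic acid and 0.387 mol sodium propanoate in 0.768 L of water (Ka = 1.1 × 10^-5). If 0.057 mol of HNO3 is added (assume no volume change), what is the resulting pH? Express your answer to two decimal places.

pH = 4.99

After neutralization: n(CH3CH2COOH) = 0.31 mol, n(CH3CH2COO-) = 0.33 mol.
pKa = −log(1.1 × 10^-5) = 4.959
pH = pKa + log(n_CH3CH2COO-/n_CH3CH2COOH) = 4.959 + log(0.33/0.31) = 4.959 + (+0.027)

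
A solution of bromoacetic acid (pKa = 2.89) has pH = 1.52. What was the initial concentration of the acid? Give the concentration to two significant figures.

[H+] = 10^(-1.52) = 3.02 × 10^-2 M = x
Ka = 10^(−2.89) = 1.29 × 10^-3
Ka = x²/(C₀ − x) ⇒ C₀ = x + x²/Ka
C₀ = 3.02 × 10^-2 + (3.02 × 10^-2)²/(1.29 × 10^-3) = 7.37 × 10^-1 M

C₀ = 7.4 × 10^-1 M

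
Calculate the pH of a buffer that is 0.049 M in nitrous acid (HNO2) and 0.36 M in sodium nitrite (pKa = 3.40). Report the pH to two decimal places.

pH = pKa + log([A⁻]/[HA]) = 3.40 + log(0.36/0.049)
pH = 3.40 + (+0.866) = 4.27

pH = 4.27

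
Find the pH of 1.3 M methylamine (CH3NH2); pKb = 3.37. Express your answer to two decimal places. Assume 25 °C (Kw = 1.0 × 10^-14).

CH3NH2 + H2O ⇌ CH3NH3+ + OH-
Kb = 10^(−3.37) = 4.27 × 10^-4
From the ICE table, Kb = [OH-]²/(1.3 − [OH-]) = 4.27 × 10^-4.
Neglecting [OH-] in the denominator: [OH-] = √(4.27 × 10^-4 × 1.3) = 2.36 × 10^-2 M
Check: 1.8% ionized — well under 5%, approximation valid.
pOH = −log(2.36 × 10^-2) = 1.63; pH = 14.00 − 1.63 = 12.37

pH = 12.37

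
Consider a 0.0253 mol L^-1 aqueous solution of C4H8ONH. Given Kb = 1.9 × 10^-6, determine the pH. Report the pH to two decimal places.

pH = 10.34

C4H8ONH + H2O ⇌ C4H8ONH2+ + OH-
Kb = x²/(0.0253 − x) = 1.9 × 10^-6
Neglecting x in the denominator: x = √(1.9 × 10^-6 × 0.0253) = 2.19 × 10^-4 M
pOH = 3.66, so pH = 14.00 − pOH = 10.34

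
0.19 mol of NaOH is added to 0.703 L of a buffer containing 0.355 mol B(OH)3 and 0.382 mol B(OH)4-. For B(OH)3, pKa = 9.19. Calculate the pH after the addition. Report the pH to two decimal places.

After neutralization: n(B(OH)3) = 0.165 mol, n(B(OH)4-) = 0.572 mol.
Henderson–Hasselbalch with mole ratio 0.572/0.165: pH = 9.19 + (+0.540)

pH = 9.73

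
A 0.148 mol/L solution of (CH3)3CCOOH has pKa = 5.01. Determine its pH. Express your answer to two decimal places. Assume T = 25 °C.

(CH3)3CCOOH ⇌ (CH3)3CCOO- + H+
Ka = 10^(−5.01) = 9.77 × 10^-6
Ka = [H+]²/(0.148 − [H+]) = 9.77 × 10^-6
Assume [H+] ≪ 0.148: [H+] ≈ √(9.77 × 10^-6 × 0.148) = 1.20 × 10^-3 M
([H+]/C₀ = 0.81% < 5%, so the approximation holds.)
pH = −log[H+] = −log(1.20 × 10^-3) = 2.92

pH = 2.92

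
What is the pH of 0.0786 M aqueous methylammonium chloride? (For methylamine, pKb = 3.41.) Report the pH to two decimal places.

CH3NH3+ is the conjugate acid of the weak base CH3NH2.
Kb = 10^(−3.41) = 3.89 × 10^-4
Ka = Kw/Kb = 1.0×10^-14 / 3.89 × 10^-4 = 2.57 × 10^-11
Ka = [H+]²/(0.0786 − [H+]) = 2.57 × 10^-11
Since Ka ≪ C₀, [H+] ≈ √(Ka·C₀) = 1.42 × 10^-6 M.
([H+]/C₀ = 0.0018% < 5%, so the approximation holds.)
pH = −log[H+] = −log(1.42 × 10^-6) = 5.85

pH = 5.85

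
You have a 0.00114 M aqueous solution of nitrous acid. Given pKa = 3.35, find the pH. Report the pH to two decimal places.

pH = 3.28

HNO2 ⇌ NO2- + H+
Ka = 10^(−3.35) = 4.47 × 10^-4
Ka = [H+]²/(0.00114 − [H+]) = 4.47 × 10^-4
The 5% rule fails; solving [H+]² + Ka·[H+] − Ka·C₀ = 0 exactly:
[H+] = (−Ka + √(Ka² + 4·Ka·C₀))/2 = 5.25 × 10^-4 M
pH = −log(5.25 × 10^-4) = 3.28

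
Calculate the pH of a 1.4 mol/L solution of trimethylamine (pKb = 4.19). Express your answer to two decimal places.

pH = 11.98

(CH3)3N + H2O ⇌ (CH3)3NH+ + OH-
Kb = 10^(−4.19) = 6.46 × 10^-5
From the ICE table, Kb = [OH-]²/(1.4 − [OH-]) = 6.46 × 10^-5.
Since Kb ≪ C₀, [OH-] ≈ √(Kb·C₀) = 9.51 × 10^-3 M.
pOH = −log(9.51 × 10^-3) = 2.02; pH = 14.00 − 2.02 = 11.98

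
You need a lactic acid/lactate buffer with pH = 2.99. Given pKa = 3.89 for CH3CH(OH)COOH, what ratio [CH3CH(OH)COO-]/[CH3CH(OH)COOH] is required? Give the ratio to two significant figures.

pH = pKa + log(r) ⇒ log(r) = 2.99 − 3.89 = -0.90
r = [CH3CH(OH)COO-]/[CH3CH(OH)COOH] = 10^(-0.90) = 0.126

ratio = 0.13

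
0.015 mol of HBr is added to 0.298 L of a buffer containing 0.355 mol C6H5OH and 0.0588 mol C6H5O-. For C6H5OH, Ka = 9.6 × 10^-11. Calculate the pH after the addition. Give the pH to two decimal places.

Added H+ converts C6H5O- to C6H5OH: C6H5OH → 0.37 mol, C6H5O- → 0.0438 mol.
pKa = −log(9.6 × 10^-11) = 10.018
pH = pKa + log(n_C6H5O-/n_C6H5OH) = 10.018 + log(0.0438/0.37) = 10.018 + (-0.927)

pH = 9.09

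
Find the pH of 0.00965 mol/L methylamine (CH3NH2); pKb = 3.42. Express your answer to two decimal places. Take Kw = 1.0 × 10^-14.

CH3NH2 + H2O ⇌ CH3NH3+ + OH-
Kb = 10^(−3.42) = 3.80 × 10^-4
Kb = x²/(0.00965 − x) = 3.80 × 10^-4
The 5% rule fails; solving x² + Kb·x − Kb·C₀ = 0 exactly:
x = [−0.00038 + √(0.00038² + 1.47e-05)]/2 = 1.73 × 10^-3 M
pOH = −log(1.73 × 10^-3) = 2.76; pH = 14.00 − 2.76 = 11.24

pH = 11.24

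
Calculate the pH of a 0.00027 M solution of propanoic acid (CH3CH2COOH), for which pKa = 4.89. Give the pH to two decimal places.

CH3CH2COOH ⇌ CH3CH2COO- + H+
Ka = 10^(−4.89) = 1.29 × 10^-5
Ka = x²/(0.00027 − x) = 1.29 × 10^-5
Here C₀/Ka ≈ 20.9, so the small-x approximation fails. Use the quadratic:
x = [−1.29e-05 + √(1.29e-05² + 1.39e-08)]/2 = 5.29 × 10^-5 M
pH = −log[H+] = −log(5.29 × 10^-5) = 4.28

pH = 4.28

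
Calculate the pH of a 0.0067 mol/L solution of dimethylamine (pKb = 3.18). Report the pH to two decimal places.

pH = 11.26

(CH3)2NH + H2O ⇌ (CH3)2NH2+ + OH-
Kb = 10^(−3.18) = 6.61 × 10^-4
Kb = [OH-]²/(0.0067 − [OH-]) = 6.61 × 10^-4
The 5% rule fails; solving [OH-]² + Kb·[OH-] − Kb·C₀ = 0 exactly:
[OH-] = (−Kb + √(Kb² + 4·Kb·C₀))/2 = 1.80 × 10^-3 M
pOH = 2.74, so pH = 14.00 − pOH = 11.26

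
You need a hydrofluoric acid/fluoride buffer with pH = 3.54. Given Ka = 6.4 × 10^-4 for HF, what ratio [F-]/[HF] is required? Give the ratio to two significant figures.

pKa = -log(6.4 × 10^-4) = 3.194
pH = pKa + log(r) ⇒ log(r) = 3.54 − 3.194 = +0.346
r = [F-]/[HF] = 10^(+0.346) = 2.22

ratio = 2.2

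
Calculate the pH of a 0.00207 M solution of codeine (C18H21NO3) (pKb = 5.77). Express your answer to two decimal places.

C18H21NO3 + H2O ⇌ C18H22NO3+ + OH-
Kb = 10^(−5.77) = 1.70 × 10^-6
Let x = [OH-] at equilibrium. Kb = x²/(0.00207 − x).
Since Kb ≪ C₀, x ≈ √(Kb·C₀) = 5.93 × 10^-5 M.
pOH = 4.23, so pH = 14.00 − pOH = 9.77

pH = 9.77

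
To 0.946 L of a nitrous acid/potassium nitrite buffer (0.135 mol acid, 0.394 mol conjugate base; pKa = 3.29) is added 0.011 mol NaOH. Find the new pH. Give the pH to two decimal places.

OH- converts HNO2 to NO2-: HNO2 → 0.124 mol, NO2- → 0.405 mol.
pH = pKa + log([A⁻]/[HA]) = 3.29 + log(0.405/0.124) = 3.29 +0.514

pH = 3.80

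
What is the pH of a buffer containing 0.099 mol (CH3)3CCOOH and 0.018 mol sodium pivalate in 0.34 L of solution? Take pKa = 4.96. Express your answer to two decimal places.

pH = pKa + log([A⁻]/[HA]) = 4.96 + log(0.018/0.099)
pH = 4.96 + (-0.740) = 4.22

pH = 4.22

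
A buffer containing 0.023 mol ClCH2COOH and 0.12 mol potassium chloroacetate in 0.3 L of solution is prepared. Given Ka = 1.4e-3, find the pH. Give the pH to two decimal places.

pKa = −log(1.4 × 10^-3) = 2.854
Henderson–Hasselbalch: pH = pKa + log([ClCH2COO-]/[ClCH2COOH]) = 2.854 + log(0.12/0.023)
pH = 2.854 + (+0.717) = 3.57

pH = 3.57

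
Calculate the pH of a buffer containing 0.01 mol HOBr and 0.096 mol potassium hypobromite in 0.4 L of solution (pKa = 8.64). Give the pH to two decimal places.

pH = pKa + log([A⁻]/[HA]) = 8.64 + log(0.096/0.01)
pH = 8.64 + (+0.982) = 9.62

pH = 9.62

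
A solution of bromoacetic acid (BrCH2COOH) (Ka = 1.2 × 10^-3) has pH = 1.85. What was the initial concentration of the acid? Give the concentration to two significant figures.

C₀ = 1.8 × 10^-1 M

[H+] = 10^(-1.85) = 1.41 × 10^-2 M = x
Ka = x²/(C₀ − x) ⇒ C₀ = x + x²/Ka
C₀ = 1.41 × 10^-2 + (1.41 × 10^-2)²/(1.2 × 10^-3) = 1.80 × 10^-1 M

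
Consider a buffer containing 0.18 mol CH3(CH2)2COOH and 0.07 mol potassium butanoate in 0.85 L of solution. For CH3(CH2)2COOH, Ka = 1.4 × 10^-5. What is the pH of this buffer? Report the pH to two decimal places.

pKa = −log(1.4 × 10^-5) = 4.854
pH = pKa + log([A⁻]/[HA]) = 4.854 + log(0.07/0.18)
pH = 4.854 + (-0.410) = 4.44

pH = 4.44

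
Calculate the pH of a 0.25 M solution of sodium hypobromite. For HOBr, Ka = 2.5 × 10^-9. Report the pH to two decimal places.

OBr- is the conjugate base of the weak acid HOBr.
Kb = Kw/Ka = 1.0×10^-14 / 2.5 × 10^-9 = 4.00 × 10^-6
From the ICE table, Kb = [OH-]²/(0.25 − [OH-]) = 4.00 × 10^-6.
Assume [OH-] ≪ 0.25: [OH-] ≈ √(4.00 × 10^-6 × 0.25) = 1.00 × 10^-3 M
pOH = 3.00, so pH = 14.00 − pOH = 11.00

pH = 11.00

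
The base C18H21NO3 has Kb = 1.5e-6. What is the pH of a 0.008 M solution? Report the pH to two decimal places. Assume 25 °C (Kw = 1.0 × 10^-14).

pH = 10.04

C18H21NO3 + H2O ⇌ C18H22NO3+ + OH-
From the ICE table, Kb = [OH-]²/(0.008 − [OH-]) = 1.5 × 10^-6.
Assume [OH-] ≪ 0.008: [OH-] ≈ √(1.5 × 10^-6 × 0.008) = 1.10 × 10^-4 M
Check: 1.4% ionized — well under 5%, approximation valid.
pOH = −log(1.10 × 10^-4) = 3.96; pH = 14.00 − 3.96 = 10.04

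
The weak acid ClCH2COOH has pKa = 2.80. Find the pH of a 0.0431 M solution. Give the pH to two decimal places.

ClCH2COOH ⇌ ClCH2COO- + H+
Ka = 10^(−2.80) = 1.58 × 10^-3
Let x = [H+] at equilibrium. Ka = x²/(0.0431 − x).
The 5% rule fails; solving x² + Ka·x − Ka·C₀ = 0 exactly:
x = (−Ka + √(Ka² + 4·Ka·C₀))/2 = 7.50 × 10^-3 M
pH = −log[H+] = −log(7.50 × 10^-3) = 2.12

pH = 2.12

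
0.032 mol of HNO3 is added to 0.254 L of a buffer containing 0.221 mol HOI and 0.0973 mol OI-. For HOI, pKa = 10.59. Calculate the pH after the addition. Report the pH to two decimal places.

Added H+ converts OI- to HOI: HOI → 0.253 mol, OI- → 0.0653 mol.
pH = pKa + log([A⁻]/[HA]) = 10.59 + log(0.0653/0.253) = 10.59 -0.588

pH = 10.00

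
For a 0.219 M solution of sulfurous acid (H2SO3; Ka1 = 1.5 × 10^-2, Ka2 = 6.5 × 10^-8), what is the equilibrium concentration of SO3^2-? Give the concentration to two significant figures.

6.5 × 10^-8 M

First ionization gives [H+] ≈ [HSO3-] = 5.03 × 10^-2 M.
Second step: Ka2 = [H+][SO3^2-]/[HSO3-] ≈ [SO3^2-] (since [H+] ≈ [HSO3-]).
So [SO3^2-] ≈ Ka2.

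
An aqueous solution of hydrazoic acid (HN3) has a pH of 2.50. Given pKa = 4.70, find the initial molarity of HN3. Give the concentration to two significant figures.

C₀ = 5.0 × 10^-1 M

[H+] = 10^(-2.50) = 3.16 × 10^-3 M = x
Ka = 10^(−4.70) = 2.00 × 10^-5
Ka = x²/(C₀ − x) ⇒ C₀ = x + x²/Ka
C₀ = 3.16 × 10^-3 + (3.16 × 10^-3)²/(2.00 × 10^-5) = 5.02 × 10^-1 M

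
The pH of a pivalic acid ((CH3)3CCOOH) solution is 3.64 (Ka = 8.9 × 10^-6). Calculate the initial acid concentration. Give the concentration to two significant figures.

[H+] = 10^(-3.64) = 2.29 × 10^-4 M = x
Ka = x²/(C₀ − x) ⇒ C₀ = x + x²/Ka
C₀ = 2.29 × 10^-4 + (2.29 × 10^-4)²/(8.9 × 10^-6) = 6.12 × 10^-3 M

C₀ = 6.1 × 10^-3 M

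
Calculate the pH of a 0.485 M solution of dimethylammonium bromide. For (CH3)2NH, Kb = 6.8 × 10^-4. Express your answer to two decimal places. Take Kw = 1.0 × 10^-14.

pH = 5.57

(CH3)2NH2+ is the conjugate acid of the weak base (CH3)2NH.
Ka = Kw/Kb = 1.0×10^-14 / 6.8 × 10^-4 = 1.47 × 10^-11
Ka = [H+]²/(0.485 − [H+]) = 1.47 × 10^-11
Assume [H+] ≪ 0.485: [H+] ≈ √(1.47 × 10^-11 × 0.485) = 2.67 × 10^-6 M
([H+]/C₀ = 0.00055% < 5%, so the approximation holds.)
pH = −log[H+] = −log(2.67 × 10^-6) = 5.57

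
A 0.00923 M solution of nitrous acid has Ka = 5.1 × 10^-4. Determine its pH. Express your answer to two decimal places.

pH = 2.71

HNO2 ⇌ NO2- + H+
From the ICE table, Ka = [H+]²/(0.00923 − [H+]) = 5.1 × 10^-4.
[H+] is not negligible relative to C₀; solve [H+]² + 0.00051·[H+] − 4.71e-06 = 0.
[H+] = [−0.00051 + √(0.00051² + 1.88e-05)]/2 = 1.93 × 10^-3 M
pH = −log[H+] = −log(1.93 × 10^-3) = 2.71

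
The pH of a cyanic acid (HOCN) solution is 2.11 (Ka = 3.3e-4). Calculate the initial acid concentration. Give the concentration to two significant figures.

C₀ = 1.9 × 10^-1 M

[H+] = 10^(-2.11) = 7.76 × 10^-3 M = x
Ka = x²/(C₀ − x) ⇒ C₀ = x + x²/Ka
C₀ = 7.76 × 10^-3 + (7.76 × 10^-3)²/(3.3 × 10^-4) = 1.90 × 10^-1 M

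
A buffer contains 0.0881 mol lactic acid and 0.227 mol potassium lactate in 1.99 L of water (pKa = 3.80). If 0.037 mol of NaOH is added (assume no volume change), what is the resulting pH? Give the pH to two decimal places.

pH = 4.51

OH- converts CH3CH(OH)COOH to CH3CH(OH)COO-: CH3CH(OH)COOH → 0.0511 mol, CH3CH(OH)COO- → 0.264 mol.
pH = pKa + log([A⁻]/[HA]) = 3.80 + log(0.264/0.0511) = 3.80 +0.713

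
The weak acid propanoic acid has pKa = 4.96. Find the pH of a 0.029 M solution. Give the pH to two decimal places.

pH = 3.25

CH3CH2COOH ⇌ CH3CH2COO- + H+
Ka = 10^(−4.96) = 1.10 × 10^-5
From the ICE table, Ka = x²/(0.029 − x) = 1.10 × 10^-5.
Since Ka ≪ C₀, x ≈ √(Ka·C₀) = 5.65 × 10^-4 M.
pH = −log[H+] = −log(5.65 × 10^-4) = 3.25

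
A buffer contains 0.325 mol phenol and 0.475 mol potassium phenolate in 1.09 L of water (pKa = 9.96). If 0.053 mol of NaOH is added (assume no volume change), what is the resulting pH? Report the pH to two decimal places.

pH = 10.25

OH- converts C6H5OH to C6H5O-: C6H5OH → 0.272 mol, C6H5O- → 0.528 mol.
pH = pKa + log(n_C6H5O-/n_C6H5OH) = 9.96 + log(0.528/0.272) = 9.96 + (+0.288)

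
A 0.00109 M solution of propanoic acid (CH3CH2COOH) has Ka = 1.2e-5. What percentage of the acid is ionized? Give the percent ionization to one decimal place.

CH3CH2COOH ⇌ CH3CH2COO- + H+; let x = [H+] at equilibrium.
Ka = x²/(C₀ − x); solving the quadratic gives x = 1.09 × 10^-4 M.
Fraction ionized = 1.09 × 10^-4 / 0.00109 = 0.1000 → 10.0%

10.0%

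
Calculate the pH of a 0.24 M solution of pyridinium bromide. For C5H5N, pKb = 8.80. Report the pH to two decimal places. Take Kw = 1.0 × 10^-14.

pH = 2.91

C5H5NH+ is the conjugate acid of the weak base C5H5N.
Kb = 10^(−8.80) = 1.58 × 10^-9
Ka = Kw/Kb = 1.0×10^-14 / 1.58 × 10^-9 = 6.33 × 10^-6
Let x = [H+] at equilibrium. Ka = x²/(0.24 − x).
Since Ka ≪ C₀, x ≈ √(Ka·C₀) = 1.23 × 10^-3 M.
pH = −log[H+] = −log(1.23 × 10^-3) = 2.91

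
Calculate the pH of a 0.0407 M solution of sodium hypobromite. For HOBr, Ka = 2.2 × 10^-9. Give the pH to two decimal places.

OBr- is the conjugate base of the weak acid HOBr.
Kb = Kw/Ka = 1.0×10^-14 / 2.2 × 10^-9 = 4.55 × 10^-6
Kb = [OH-]²/(0.0407 − [OH-]) = 4.55 × 10^-6
Since Kb ≪ C₀, [OH-] ≈ √(Kb·C₀) = 4.30 × 10^-4 M.
Check: 1.1% ionized — well under 5%, approximation valid.
pOH = −log(4.30 × 10^-4) = 3.37; pH = 14.00 − 3.37 = 10.63

pH = 10.63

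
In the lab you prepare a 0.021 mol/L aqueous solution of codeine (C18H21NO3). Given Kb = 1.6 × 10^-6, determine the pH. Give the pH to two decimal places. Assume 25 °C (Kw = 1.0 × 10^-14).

C18H21NO3 + H2O ⇌ C18H22NO3+ + OH-
From the ICE table, Kb = [OH-]²/(0.021 − [OH-]) = 1.6 × 10^-6.
Assume [OH-] ≪ 0.021: [OH-] ≈ √(1.6 × 10^-6 × 0.021) = 1.83 × 10^-4 M
([OH-]/C₀ = 0.87% < 5%, so the approximation holds.)
pOH = −log(1.83 × 10^-4) = 3.74; pH = 14.00 − 3.74 = 10.26

pH = 10.26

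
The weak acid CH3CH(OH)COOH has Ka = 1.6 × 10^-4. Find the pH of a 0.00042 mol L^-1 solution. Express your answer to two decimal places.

CH3CH(OH)COOH ⇌ CH3CH(OH)COO- + H+
Ka = x²/(0.00042 − x) = 1.6 × 10^-4
The 5% rule fails; solving x² + Ka·x − Ka·C₀ = 0 exactly:
x = (−Ka + √(Ka² + 4·Ka·C₀))/2 = 1.91 × 10^-4 M
pH = −log[H+] = −log(1.91 × 10^-4) = 3.72

pH = 3.72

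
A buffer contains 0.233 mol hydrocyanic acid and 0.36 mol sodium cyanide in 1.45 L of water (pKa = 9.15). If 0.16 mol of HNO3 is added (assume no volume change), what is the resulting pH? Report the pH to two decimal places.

pH = 8.86

Added H+ converts CN- to HCN: HCN → 0.393 mol, CN- → 0.2 mol.
pH = pKa + log([A⁻]/[HA]) = 9.15 + log(0.2/0.393) = 9.15 -0.293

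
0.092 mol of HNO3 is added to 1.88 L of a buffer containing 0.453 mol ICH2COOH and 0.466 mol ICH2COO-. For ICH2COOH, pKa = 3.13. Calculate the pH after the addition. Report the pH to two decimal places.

pH = 2.97

Added H+ converts ICH2COO- to ICH2COOH: ICH2COOH → 0.545 mol, ICH2COO- → 0.374 mol.
pH = pKa + log([A⁻]/[HA]) = 3.13 + log(0.374/0.545) = 3.13 -0.164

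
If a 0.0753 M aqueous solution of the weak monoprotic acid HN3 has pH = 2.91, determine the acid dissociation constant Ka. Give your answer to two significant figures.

[H+] = 10^(-2.91) = 1.23 × 10^-3 M
At equilibrium [HA] = 0.0753 − 1.23 × 10^-3 = 7.41 × 10^-2 M
Ka = [H+][A-]/[HA] = (1.23 × 10^-3)² / 7.41 × 10^-2 = 2.0 × 10^-5

Ka = 2.0 × 10^-5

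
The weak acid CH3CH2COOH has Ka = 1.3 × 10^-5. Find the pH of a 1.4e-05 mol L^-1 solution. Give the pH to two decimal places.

pH = 5.07

CH3CH2COOH ⇌ CH3CH2COO- + H+
Let x = [H+] at equilibrium. Ka = x²/(1.4e-05 − x).
x is not negligible relative to C₀; solve x² + 1.3e-05·x − 1.82e-10 = 0.
x = (−Ka + √(Ka² + 4·Ka·C₀))/2 = 8.47 × 10^-6 M
pH = −log(8.47 × 10^-6) = 5.07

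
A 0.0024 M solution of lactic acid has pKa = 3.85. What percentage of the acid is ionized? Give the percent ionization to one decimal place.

21.5%

CH3CH(OH)COOH ⇌ CH3CH(OH)COO- + H+; let x = [H+] at equilibrium.
Ka = 10^(−3.85) = 1.41 × 10^-4
Solve x² + 0.000141x − 3.38e-07 = 0 → x = 5.15 × 10^-4 M
Fraction ionized = 5.15 × 10^-4 / 0.0024 = 0.2146 → 21.5%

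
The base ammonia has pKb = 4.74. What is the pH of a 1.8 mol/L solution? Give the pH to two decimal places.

pH = 11.76

NH3 + H2O ⇌ NH4+ + OH-
Kb = 10^(−4.74) = 1.82 × 10^-5
From the ICE table, Kb = x²/(1.8 − x) = 1.82 × 10^-5.
Assume x ≪ 1.8: x ≈ √(1.82 × 10^-5 × 1.8) = 5.72 × 10^-3 M
pOH = 2.24, so pH = 14.00 − pOH = 11.76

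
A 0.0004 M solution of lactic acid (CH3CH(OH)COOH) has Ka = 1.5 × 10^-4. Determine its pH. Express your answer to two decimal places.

CH3CH(OH)COOH ⇌ CH3CH(OH)COO- + H+
Ka = x²/(0.0004 − x) = 1.5 × 10^-4
Here C₀/Ka ≈ 2.67, so the small-x approximation fails. Use the quadratic:
x = (−Ka + √(Ka² + 4·Ka·C₀))/2 = 1.81 × 10^-4 M
pH = −log[H+] = −log(1.81 × 10^-4) = 3.74

pH = 3.74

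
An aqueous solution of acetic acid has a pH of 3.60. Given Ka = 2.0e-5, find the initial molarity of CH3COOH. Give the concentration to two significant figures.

C₀ = 3.4 × 10^-3 M

[H+] = 10^(-3.60) = 2.51 × 10^-4 M = x
Ka = x²/(C₀ − x) ⇒ C₀ = x + x²/Ka
C₀ = 2.51 × 10^-4 + (2.51 × 10^-4)²/(2.0 × 10^-5) = 3.40 × 10^-3 M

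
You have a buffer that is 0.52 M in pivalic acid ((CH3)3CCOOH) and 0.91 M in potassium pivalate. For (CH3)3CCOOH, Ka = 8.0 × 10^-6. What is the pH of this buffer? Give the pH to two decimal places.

pH = 5.34

pKa = −log(8.0 × 10^-6) = 5.097
Using pH = pKa + log([base]/[acid]) with [base]/[acid] = 0.91/0.52:
pH = 5.097 + (+0.243) = 5.34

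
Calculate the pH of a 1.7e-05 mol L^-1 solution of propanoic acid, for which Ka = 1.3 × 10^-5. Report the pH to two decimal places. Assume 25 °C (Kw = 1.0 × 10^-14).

CH3CH2COOH ⇌ CH3CH2COO- + H+
Ka = x²/(1.7e-05 − x) = 1.3 × 10^-5
x is not negligible relative to C₀; solve x² + 1.3e-05·x − 2.21e-10 = 0.
x = [−1.3e-05 + √(1.3e-05² + 8.84e-10)]/2 = 9.72 × 10^-6 M
pH = −log(9.72 × 10^-6) = 5.01

pH = 5.01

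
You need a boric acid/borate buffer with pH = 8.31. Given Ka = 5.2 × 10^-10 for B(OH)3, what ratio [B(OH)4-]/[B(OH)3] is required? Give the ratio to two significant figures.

pKa = -log(5.2 × 10^-10) = 9.284
pH = pKa + log(r) ⇒ log(r) = 8.31 − 9.284 = -0.974
r = [B(OH)4-]/[B(OH)3] = 10^(-0.974) = 0.106

ratio = 0.11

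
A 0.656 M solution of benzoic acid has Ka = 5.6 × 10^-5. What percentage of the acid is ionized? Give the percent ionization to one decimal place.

0.9%

C6H5COOH ⇌ C6H5COO- + H+; let x = [H+] at equilibrium.
x ≈ √(Ka·C₀) = √(5.6 × 10^-5 × 0.656) = 6.06 × 10^-3 M
Fraction ionized = 6.06 × 10^-3 / 0.656 = 0.0092 → 0.9%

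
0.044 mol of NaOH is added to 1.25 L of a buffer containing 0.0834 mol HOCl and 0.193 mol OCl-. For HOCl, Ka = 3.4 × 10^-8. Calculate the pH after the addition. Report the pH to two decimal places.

pH = 8.25

OH- converts HOCl to OCl-: HOCl → 0.0394 mol, OCl- → 0.237 mol.
pKa = −log(3.4 × 10^-8) = 7.469
pH = pKa + log(n_OCl-/n_HOCl) = 7.469 + log(0.237/0.0394) = 7.469 + (+0.779)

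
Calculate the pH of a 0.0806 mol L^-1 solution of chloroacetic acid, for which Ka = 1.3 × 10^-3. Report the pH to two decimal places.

ClCH2COOH ⇌ ClCH2COO- + H+
Ka = [H+]²/(0.0806 − [H+]) = 1.3 × 10^-3
[H+] is not negligible relative to C₀; solve [H+]² + 0.0013·[H+] − 0.000105 = 0.
[H+] = [−0.0013 + √(0.0013² + 0.000419)]/2 = 9.61 × 10^-3 M
pH = −log(9.61 × 10^-3) = 2.02

pH = 2.02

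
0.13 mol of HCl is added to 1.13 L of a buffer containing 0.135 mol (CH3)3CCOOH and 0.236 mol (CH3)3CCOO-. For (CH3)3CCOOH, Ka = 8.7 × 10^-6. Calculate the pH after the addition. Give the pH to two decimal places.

After neutralization: n((CH3)3CCOOH) = 0.265 mol, n((CH3)3CCOO-) = 0.106 mol.
pKa = −log(8.7 × 10^-6) = 5.060
pH = pKa + log([A⁻]/[HA]) = 5.060 + log(0.106/0.265) = 5.060 -0.398

pH = 4.66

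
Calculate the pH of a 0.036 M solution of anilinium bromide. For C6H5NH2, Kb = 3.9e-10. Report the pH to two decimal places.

C6H5NH3+ is the conjugate acid of the weak base C6H5NH2.
Ka = Kw/Kb = 1.0×10^-14 / 3.9 × 10^-10 = 2.56 × 10^-5
From the ICE table, Ka = [H+]²/(0.036 − [H+]) = 2.56 × 10^-5.
Neglecting [H+] in the denominator: [H+] = √(2.56 × 10^-5 × 0.036) = 9.60 × 10^-4 M
pH = −log(9.60 × 10^-4) = 3.02

pH = 3.02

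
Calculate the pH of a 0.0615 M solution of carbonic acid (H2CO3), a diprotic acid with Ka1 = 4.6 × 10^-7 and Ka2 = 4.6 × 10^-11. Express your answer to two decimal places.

Since Ka1 ≫ Ka2, the first ionization dominates [H+].
Ka1 = x²/(0.0615 − x) = 4.6 × 10^-7
x ≈ √(4.6 × 10^-7 × 0.0615) = 1.68 × 10^-4 M
pH = −log(1.68 × 10^-4) = 3.77

pH = 3.77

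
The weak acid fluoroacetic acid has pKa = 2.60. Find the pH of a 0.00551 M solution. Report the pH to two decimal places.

pH = 2.57

FCH2COOH ⇌ FCH2COO- + H+
Ka = 10^(−2.60) = 2.51 × 10^-3
Let x = [H+] at equilibrium. Ka = x²/(0.00551 − x).
The 5% rule fails; solving x² + Ka·x − Ka·C₀ = 0 exactly:
x = [−0.00251 + √(0.00251² + 5.53e-05)]/2 = 2.67 × 10^-3 M
pH = −log[H+] = −log(2.67 × 10^-3) = 2.57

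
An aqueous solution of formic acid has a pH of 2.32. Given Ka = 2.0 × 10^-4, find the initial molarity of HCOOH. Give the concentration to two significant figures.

[H+] = 10^(-2.32) = 4.79 × 10^-3 M = x
Ka = x²/(C₀ − x) ⇒ C₀ = x + x²/Ka
C₀ = 4.79 × 10^-3 + (4.79 × 10^-3)²/(2.0 × 10^-4) = 1.20 × 10^-1 M

C₀ = 1.2 × 10^-1 M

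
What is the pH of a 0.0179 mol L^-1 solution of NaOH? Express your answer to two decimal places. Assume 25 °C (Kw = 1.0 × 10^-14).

pH = 12.25

NaOH is a strong base; [OH-] = 0.0179 M.
pOH = -log(0.0179) = 1.75
pH = 14.00 - 1.75 = 12.25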